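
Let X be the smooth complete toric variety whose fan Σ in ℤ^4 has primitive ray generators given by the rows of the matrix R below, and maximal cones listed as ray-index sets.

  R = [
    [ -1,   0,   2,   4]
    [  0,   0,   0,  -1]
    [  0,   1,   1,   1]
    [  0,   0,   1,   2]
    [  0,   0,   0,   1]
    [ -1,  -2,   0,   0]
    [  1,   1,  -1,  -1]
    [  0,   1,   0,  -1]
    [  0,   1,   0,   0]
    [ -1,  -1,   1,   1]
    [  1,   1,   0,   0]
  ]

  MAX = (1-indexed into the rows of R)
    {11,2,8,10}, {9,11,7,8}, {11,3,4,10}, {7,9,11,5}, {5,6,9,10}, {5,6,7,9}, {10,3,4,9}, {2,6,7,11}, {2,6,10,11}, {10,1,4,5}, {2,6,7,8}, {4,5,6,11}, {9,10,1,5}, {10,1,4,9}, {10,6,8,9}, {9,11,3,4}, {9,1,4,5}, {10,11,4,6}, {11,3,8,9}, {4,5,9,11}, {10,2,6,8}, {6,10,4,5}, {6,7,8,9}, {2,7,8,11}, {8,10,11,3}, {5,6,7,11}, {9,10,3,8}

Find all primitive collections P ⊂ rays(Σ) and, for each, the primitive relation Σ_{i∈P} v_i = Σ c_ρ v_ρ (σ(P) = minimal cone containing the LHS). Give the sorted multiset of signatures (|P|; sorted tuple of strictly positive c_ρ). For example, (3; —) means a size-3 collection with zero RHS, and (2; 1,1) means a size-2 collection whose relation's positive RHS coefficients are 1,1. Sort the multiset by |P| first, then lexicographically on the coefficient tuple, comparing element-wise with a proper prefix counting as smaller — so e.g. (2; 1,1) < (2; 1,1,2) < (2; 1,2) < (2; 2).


Δ(Σ) — 11 vertices, 23 min non-faces:

  {2,5}:  v_{2} + v_{5} = 0 ; sig = (2; —)
  {7,10}:  v_{7} + v_{10} = 0 ; sig = (2; —)
  {2,9}:  v_{2} + v_{9} = v_{8} ; sig = (2; 1)
  {3,6}:  v_{3} + v_{6} = v_{10} ; sig = (2; 1)
  {4,8}:  v_{4} + v_{8} = v_{3} ; sig = (2; 1)
  {5,8}:  v_{5} + v_{8} = v_{9} ; sig = (2; 1)
  {2,4}:  v_{2} + v_{4} = v_{10} + v_{11} ; sig = (2; 1,1)
  {3,5}:  v_{3} + v_{5} = v_{4} + v_{9} ; sig = (2; 1,1)
  {3,7}:  v_{3} + v_{7} = v_{9} + v_{11} ; sig = (2; 1,1)
  {4,7}:  v_{4} + v_{7} = v_{5} + v_{11} ; sig = (2; 1,1)
  {1,2}:  v_{1} + v_{2} = v_{4} + v_{9} + v_{10} ; sig = (2; 1,1,1)
  {1,7}:  v_{1} + v_{7} = v_{4} + v_{5} + v_{9} ; sig = (2; 1,1,1)
  {2,3}:  v_{2} + v_{3} = v_{8} + v_{10} + v_{11} ; sig = (2; 1,1,1)
  {1,8}:  v_{1} + v_{8} = v_{4} + 2·v_{9} + v_{10} ; sig = (2; 1,1,2)
  {1,11}:  v_{1} + v_{11} = 2·v_{4} + v_{9} ; sig = (2; 1,2)
  {1,3}:  v_{1} + v_{3} = 2·v_{4} + 2·v_{9} + v_{10} ; sig = (2; 1,2,2)
  {1,6}:  v_{1} + v_{6} = 2·v_{5} + 2·v_{10} ; sig = (2; 2,2)
  {6,9,11}:  v_{6} + v_{9} + v_{11} = 0 ; sig = (3; —)
  {5,10,11}:  v_{5} + v_{10} + v_{11} = v_{4} ; sig = (3; 1)
  {6,8,11}:  v_{6} + v_{8} + v_{11} = v_{2} ; sig = (3; 1)
  {9,10,11}:  v_{9} + v_{10} + v_{11} = v_{3} ; sig = (3; 1)
  {4,6,9}:  v_{4} + v_{6} + v_{9} = v_{5} + v_{10} ; sig = (3; 1,1)
  {4,5,9,10}:  v_{4} + v_{5} + v_{9} + v_{10} = v_{1} ; sig = (4; 1)

Hence PRS(X_Σ) =
[(2; —), (2; —), (2; 1), (2; 1), (2; 1), (2; 1), (2; 1,1), (2; 1,1), (2; 1,1), (2; 1,1), (2; 1,1,1), (2; 1,1,1), (2; 1,1,1), (2; 1,1,2), (2; 1,2), (2; 1,2,2), (2; 2,2), (3; —), (3; 1), (3; 1), (3; 1), (3; 1,1), (4; 1)]


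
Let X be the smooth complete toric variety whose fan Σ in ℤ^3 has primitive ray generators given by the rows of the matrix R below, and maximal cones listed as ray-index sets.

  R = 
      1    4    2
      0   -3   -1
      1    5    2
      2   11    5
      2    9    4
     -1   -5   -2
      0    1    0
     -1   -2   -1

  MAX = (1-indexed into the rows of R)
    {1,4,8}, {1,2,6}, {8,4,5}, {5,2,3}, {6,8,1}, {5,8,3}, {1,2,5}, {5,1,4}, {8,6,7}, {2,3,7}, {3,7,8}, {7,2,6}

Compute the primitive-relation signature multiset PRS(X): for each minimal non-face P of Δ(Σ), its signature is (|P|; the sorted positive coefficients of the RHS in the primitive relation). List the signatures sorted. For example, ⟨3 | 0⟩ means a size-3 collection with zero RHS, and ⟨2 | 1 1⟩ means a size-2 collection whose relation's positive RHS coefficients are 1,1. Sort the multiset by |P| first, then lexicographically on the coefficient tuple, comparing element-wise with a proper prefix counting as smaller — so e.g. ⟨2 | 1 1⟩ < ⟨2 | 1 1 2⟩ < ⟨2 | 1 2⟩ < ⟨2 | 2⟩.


Σ has 11 primitive collections:

  P = {3,6}:  v_{3} + v_{6} = 0  ⇒ sig = ⟨2 | 0⟩
  P = {1,3}:  v_{1} + v_{3} = v_{5}  ⇒ sig = ⟨2 | 1⟩
  P = {1,7}:  v_{1} + v_{7} = v_{3}  ⇒ sig = ⟨2 | 1⟩
  P = {2,8}:  v_{2} + v_{8} = v_{6}  ⇒ sig = ⟨2 | 1⟩
  P = {5,6}:  v_{5} + v_{6} = v_{1}  ⇒ sig = ⟨2 | 1⟩
  P = {4,7}:  v_{4} + v_{7} = v_{3} + v_{5} + v_{8}  ⇒ sig = ⟨2 | 1 1 1⟩
  P = {3,4}:  v_{3} + v_{4} = 2·v_{5} + v_{8}  ⇒ sig = ⟨2 | 1 2⟩
  P = {4,6}:  v_{4} + v_{6} = 2·v_{1} + v_{8}  ⇒ sig = ⟨2 | 1 2⟩
  P = {2,4}:  v_{2} + v_{4} = 2·v_{1}  ⇒ sig = ⟨2 | 2⟩
  P = {5,7}:  v_{5} + v_{7} = 2·v_{3}  ⇒ sig = ⟨2 | 2⟩
  P = {1,5,8}:  v_{1} + v_{5} + v_{8} = v_{4}  ⇒ sig = ⟨3 | 1⟩

Hence PRS(X_Σ) =
{ ⟨2 | 0⟩,  ⟨2 | 1⟩ ×4,  ⟨2 | 1 1 1⟩,  ⟨2 | 1 2⟩ ×2,  ⟨2 | 2⟩ ×2,  ⟨3 | 1⟩ }


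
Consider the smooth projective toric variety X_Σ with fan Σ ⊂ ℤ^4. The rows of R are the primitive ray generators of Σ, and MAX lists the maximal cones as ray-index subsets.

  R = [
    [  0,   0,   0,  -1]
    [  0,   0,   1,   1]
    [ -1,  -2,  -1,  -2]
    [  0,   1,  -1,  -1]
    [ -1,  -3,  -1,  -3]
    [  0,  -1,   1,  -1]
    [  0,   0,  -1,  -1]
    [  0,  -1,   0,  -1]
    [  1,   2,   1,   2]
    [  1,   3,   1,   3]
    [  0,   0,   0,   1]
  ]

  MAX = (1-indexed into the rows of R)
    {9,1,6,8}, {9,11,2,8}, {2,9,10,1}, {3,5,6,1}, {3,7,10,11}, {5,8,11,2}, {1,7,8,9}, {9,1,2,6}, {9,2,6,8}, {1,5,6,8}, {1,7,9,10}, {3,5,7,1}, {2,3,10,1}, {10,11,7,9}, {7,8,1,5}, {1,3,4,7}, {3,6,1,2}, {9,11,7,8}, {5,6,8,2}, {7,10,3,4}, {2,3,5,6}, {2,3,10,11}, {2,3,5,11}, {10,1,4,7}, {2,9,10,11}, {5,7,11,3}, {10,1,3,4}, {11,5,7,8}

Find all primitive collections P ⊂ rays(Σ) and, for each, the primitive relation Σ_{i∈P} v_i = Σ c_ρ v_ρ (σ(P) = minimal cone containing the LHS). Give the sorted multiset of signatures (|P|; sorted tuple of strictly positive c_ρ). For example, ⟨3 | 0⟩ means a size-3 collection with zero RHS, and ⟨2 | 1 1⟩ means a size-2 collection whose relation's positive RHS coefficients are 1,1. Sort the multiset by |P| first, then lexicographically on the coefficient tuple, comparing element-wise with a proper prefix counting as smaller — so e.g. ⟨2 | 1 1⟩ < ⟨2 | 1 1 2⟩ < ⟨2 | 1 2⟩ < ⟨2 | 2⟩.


|primitive collections| = 19. Relations:

  {1,11}:  v_{1} + v_{11} = 0  so sig = ⟨2 | 0⟩
  {2,7}:  v_{2} + v_{7} = 0  so sig = ⟨2 | 0⟩
  {3,9}:  v_{3} + v_{9} = 0  so sig = ⟨2 | 0⟩
  {5,10}:  v_{5} + v_{10} = 0  so sig = ⟨2 | 0⟩
  {3,8}:  v_{3} + v_{8} = v_{5}  so sig = ⟨2 | 1⟩
  {5,9}:  v_{5} + v_{9} = v_{8}  so sig = ⟨2 | 1⟩
  {8,10}:  v_{8} + v_{10} = v_{9}  so sig = ⟨2 | 1⟩
  {4,8}:  v_{4} + v_{8} = v_{1} + v_{7}  so sig = ⟨2 | 1 1⟩
  {6,7}:  v_{6} + v_{7} = v_{1} + v_{8}  so sig = ⟨2 | 1 1⟩
  {6,11}:  v_{6} + v_{11} = v_{2} + v_{8}  so sig = ⟨2 | 1 1⟩
  {2,4}:  v_{2} + v_{4} = v_{1} + v_{3} + v_{10}  so sig = ⟨2 | 1 1 1⟩
  {4,5}:  v_{4} + v_{5} = v_{1} + v_{3} + v_{7}  so sig = ⟨2 | 1 1 1⟩
  {4,9}:  v_{4} + v_{9} = v_{1} + v_{7} + v_{10}  so sig = ⟨2 | 1 1 1⟩
  {4,11}:  v_{4} + v_{11} = v_{3} + v_{7} + v_{10}  so sig = ⟨2 | 1 1 1⟩
  {6,10}:  v_{6} + v_{10} = v_{1} + v_{2} + v_{9}  so sig = ⟨2 | 1 1 1⟩
  {4,6}:  v_{4} + v_{6} = 2·v_{1}  so sig = ⟨2 | 2⟩
  {1,2,8}:  v_{1} + v_{2} + v_{8} = v_{6}  so sig = ⟨3 | 1⟩
  {1,2,5}:  v_{1} + v_{2} + v_{5} = v_{3} + v_{6}  so sig = ⟨3 | 1 1⟩
  {1,3,7,10}:  v_{1} + v_{3} + v_{7} + v_{10} = v_{4}  so sig = ⟨4 | 1⟩

Hence PRS(X_Σ) =
    ⟨2 | 0⟩
    ⟨2 | 0⟩
    ⟨2 | 0⟩
    ⟨2 | 0⟩
    ⟨2 | 1⟩
    ⟨2 | 1⟩
    ⟨2 | 1⟩
    ⟨2 | 1 1⟩
    ⟨2 | 1 1⟩
    ⟨2 | 1 1⟩
    ⟨2 | 1 1 1⟩
    ⟨2 | 1 1 1⟩
    ⟨2 | 1 1 1⟩
    ⟨2 | 1 1 1⟩
    ⟨2 | 1 1 1⟩
    ⟨2 | 2⟩
    ⟨3 | 1⟩
    ⟨3 | 1 1⟩
    ⟨4 | 1⟩


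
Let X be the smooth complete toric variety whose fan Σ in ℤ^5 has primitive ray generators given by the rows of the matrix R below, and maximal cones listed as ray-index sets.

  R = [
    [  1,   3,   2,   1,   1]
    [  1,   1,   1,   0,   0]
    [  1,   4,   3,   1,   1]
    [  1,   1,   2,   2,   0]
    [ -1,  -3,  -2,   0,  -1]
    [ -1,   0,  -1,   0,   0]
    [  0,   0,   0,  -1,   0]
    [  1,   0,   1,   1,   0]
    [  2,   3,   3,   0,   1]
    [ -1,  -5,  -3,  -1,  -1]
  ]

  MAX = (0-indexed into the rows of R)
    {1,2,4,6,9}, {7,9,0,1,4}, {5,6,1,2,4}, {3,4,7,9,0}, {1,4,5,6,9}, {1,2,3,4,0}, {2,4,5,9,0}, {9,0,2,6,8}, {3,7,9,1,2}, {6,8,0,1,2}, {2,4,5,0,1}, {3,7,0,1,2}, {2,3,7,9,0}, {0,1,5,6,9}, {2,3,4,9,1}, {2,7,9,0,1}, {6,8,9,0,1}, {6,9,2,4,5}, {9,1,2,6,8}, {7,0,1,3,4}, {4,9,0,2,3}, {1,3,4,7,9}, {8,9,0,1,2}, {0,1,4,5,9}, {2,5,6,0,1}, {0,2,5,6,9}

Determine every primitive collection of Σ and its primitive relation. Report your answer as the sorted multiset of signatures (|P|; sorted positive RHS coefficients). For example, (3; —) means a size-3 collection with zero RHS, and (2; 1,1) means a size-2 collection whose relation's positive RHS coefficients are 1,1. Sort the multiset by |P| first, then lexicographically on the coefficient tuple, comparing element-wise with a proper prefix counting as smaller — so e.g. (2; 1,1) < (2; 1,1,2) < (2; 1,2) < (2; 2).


14 collections generate NE(X_Σ); each relation:

  P = {5,7}:  v_{5} + v_{7} = v_{0} + v_{4}  ⟹  sig = (2; 1,1)
  P = {5,8}:  v_{5} + v_{8} = v_{0} + v_{6}  ⟹  sig = (2; 1,1)
  P = {4,8}:  v_{4} + v_{8} = v_{1} + v_{2} + v_{9}  ⟹  sig = (2; 1,1,1)
  P = {6,7}:  v_{6} + v_{7} = v_{1} + v_{2} + v_{9}  ⟹  sig = (2; 1,1,1)
  P = {3,6}:  v_{3} + v_{6} = v_{1} + 2·v_{2} + v_{4} + v_{9}  ⟹  sig = (2; 1,1,1,2)
  P = {3,8}:  v_{3} + v_{8} = v_{1} + 2·v_{2} + v_{7} + v_{9}  ⟹  sig = (2; 1,1,1,2)
  P = {3,5}:  v_{3} + v_{5} = v_{0} + v_{2} + 2·v_{4}  ⟹  sig = (2; 1,1,2)
  P = {7,8}:  v_{7} + v_{8} = v_{0} + 2·v_{1} + 2·v_{2} + 2·v_{9}  ⟹  sig = (2; 1,2,2,2)
  P = {0,4,6}:  v_{0} + v_{4} + v_{6} = 0  ⟹  sig = (3; —)
  P = {2,4,7}:  v_{2} + v_{4} + v_{7} = v_{3}  ⟹  sig = (3; 1)
  P = {1,2,5,9}:  v_{1} + v_{2} + v_{5} + v_{9} = 0  ⟹  sig = (4; —)
  P = {0,1,3,9}:  v_{0} + v_{1} + v_{3} + v_{9} = 2·v_{7}  ⟹  sig = (4; 2)
  P = {0,1,2,4,9}:  v_{0} + v_{1} + v_{2} + v_{4} + v_{9} = v_{7}  ⟹  sig = (5; 1)
  P = {0,1,2,6,9}:  v_{0} + v_{1} + v_{2} + v_{6} + v_{9} = v_{8}  ⟹  sig = (5; 1)

Signatures (|P|; sorted positive RHS coefficients), sorted:
[(2; 1,1), (2; 1,1), (2; 1,1,1), (2; 1,1,1), (2; 1,1,1,2), (2; 1,1,1,2), (2; 1,1,2), (2; 1,2,2,2), (3; —), (3; 1), (4; —), (4; 2), (5; 1), (5; 1)]


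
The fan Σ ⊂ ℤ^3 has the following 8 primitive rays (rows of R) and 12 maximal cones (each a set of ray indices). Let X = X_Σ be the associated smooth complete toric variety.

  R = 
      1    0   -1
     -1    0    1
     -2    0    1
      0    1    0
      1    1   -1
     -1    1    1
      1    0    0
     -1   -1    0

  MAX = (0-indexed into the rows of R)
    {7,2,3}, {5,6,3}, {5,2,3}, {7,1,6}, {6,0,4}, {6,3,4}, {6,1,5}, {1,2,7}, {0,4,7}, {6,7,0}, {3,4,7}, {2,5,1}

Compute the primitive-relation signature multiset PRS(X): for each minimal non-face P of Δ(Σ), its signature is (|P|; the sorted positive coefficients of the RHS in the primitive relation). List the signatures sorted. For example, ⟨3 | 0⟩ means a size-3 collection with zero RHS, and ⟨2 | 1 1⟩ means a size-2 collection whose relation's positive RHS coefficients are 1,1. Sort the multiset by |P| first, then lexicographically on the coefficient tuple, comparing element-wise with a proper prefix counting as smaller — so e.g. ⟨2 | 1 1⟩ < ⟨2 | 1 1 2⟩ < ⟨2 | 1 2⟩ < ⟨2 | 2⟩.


Σ has 12 primitive collections:

  • {0,1}:  v_{0} + v_{1} = 0 ; sig = ⟨2 | 0⟩
  • {0,3}:  v_{0} + v_{3} = v_{4} ; sig = ⟨2 | 1⟩
  • {0,5}:  v_{0} + v_{5} = v_{3} ; sig = ⟨2 | 1⟩
  • {1,3}:  v_{1} + v_{3} = v_{5} ; sig = ⟨2 | 1⟩
  • {1,4}:  v_{1} + v_{4} = v_{3} ; sig = ⟨2 | 1⟩
  • {2,6}:  v_{2} + v_{6} = v_{1} ; sig = ⟨2 | 1⟩
  • {5,7}:  v_{5} + v_{7} = v_{2} ; sig = ⟨2 | 1⟩
  • {0,2}:  v_{0} + v_{2} = v_{3} + v_{7} ; sig = ⟨2 | 1 1⟩
  • {2,4}:  v_{2} + v_{4} = 2·v_{3} + v_{7} ; sig = ⟨2 | 1 2⟩
  • {4,5}:  v_{4} + v_{5} = 2·v_{3} ; sig = ⟨2 | 2⟩
  • {3,6,7}:  v_{3} + v_{6} + v_{7} = 0 ; sig = ⟨3 | 0⟩
  • {4,6,7}:  v_{4} + v_{6} + v_{7} = v_{0} ; sig = ⟨3 | 1⟩

so the primitive-relation signature multiset is
    ⟨2 | 0⟩
    ⟨2 | 1⟩
    ⟨2 | 1⟩
    ⟨2 | 1⟩
    ⟨2 | 1⟩
    ⟨2 | 1⟩
    ⟨2 | 1⟩
    ⟨2 | 1 1⟩
    ⟨2 | 1 2⟩
    ⟨2 | 2⟩
    ⟨3 | 0⟩
    ⟨3 | 1⟩


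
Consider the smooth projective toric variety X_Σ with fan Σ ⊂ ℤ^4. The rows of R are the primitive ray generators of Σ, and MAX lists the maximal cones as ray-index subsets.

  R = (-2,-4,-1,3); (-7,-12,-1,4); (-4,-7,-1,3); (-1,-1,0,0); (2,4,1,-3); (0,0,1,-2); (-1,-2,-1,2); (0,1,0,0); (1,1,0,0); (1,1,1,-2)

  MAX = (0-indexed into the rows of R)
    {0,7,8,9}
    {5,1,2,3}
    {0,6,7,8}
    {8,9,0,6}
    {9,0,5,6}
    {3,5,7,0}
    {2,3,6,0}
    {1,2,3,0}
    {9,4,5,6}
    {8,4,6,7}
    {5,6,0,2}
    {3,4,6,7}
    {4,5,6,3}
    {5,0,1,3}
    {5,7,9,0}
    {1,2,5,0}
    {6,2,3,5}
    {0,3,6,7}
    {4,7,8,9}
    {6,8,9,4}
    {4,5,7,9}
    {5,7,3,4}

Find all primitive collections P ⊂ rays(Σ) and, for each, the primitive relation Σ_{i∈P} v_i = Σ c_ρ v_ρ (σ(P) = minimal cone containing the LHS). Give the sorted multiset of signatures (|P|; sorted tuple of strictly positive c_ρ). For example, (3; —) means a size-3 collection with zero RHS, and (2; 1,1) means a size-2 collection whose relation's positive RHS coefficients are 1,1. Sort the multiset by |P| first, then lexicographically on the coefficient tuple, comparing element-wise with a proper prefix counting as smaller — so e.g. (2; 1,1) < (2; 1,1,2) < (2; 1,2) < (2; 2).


|primitive collections| = 17. Relations:

  {0,4}:  v_{0} + v_{4} = 0 — sig = (2; —)
  {3,8}:  v_{3} + v_{8} = 0 — sig = (2; —)
  {3,9}:  v_{3} + v_{9} = v_{5} — sig = (2; 1)
  {5,8}:  v_{5} + v_{8} = v_{9} — sig = (2; 1)
  {1,4}:  v_{1} + v_{4} = v_{2} + v_{3} + v_{5} — sig = (2; 1,1,1)
  {1,8}:  v_{1} + v_{8} = v_{0} + v_{2} + v_{5} — sig = (2; 1,1,1)
  {2,4}:  v_{2} + v_{4} = v_{3} + v_{5} + v_{6} — sig = (2; 1,1,1)
  {2,8}:  v_{2} + v_{8} = v_{0} + v_{5} + v_{6} — sig = (2; 1,1,1)
  {1,9}:  v_{1} + v_{9} = v_{0} + v_{2} + 2·v_{5} — sig = (2; 1,1,2)
  {2,9}:  v_{2} + v_{9} = v_{0} + 2·v_{5} + v_{6} — sig = (2; 1,1,2)
  {2,7}:  v_{2} + v_{7} = v_{0} + 2·v_{3} — sig = (2; 1,2)
  {1,7}:  v_{1} + v_{7} = 2·v_{0} + 3·v_{3} + v_{5} — sig = (2; 1,2,3)
  {1,6}:  v_{1} + v_{6} = 2·v_{2} — sig = (2; 2)
  {6,7,9}:  v_{6} + v_{7} + v_{9} = 0 — sig = (3; —)
  {5,6,7}:  v_{5} + v_{6} + v_{7} = v_{3} — sig = (3; 1)
  {0,2,3,5}:  v_{0} + v_{2} + v_{3} + v_{5} = v_{1} — sig = (4; 1)
  {0,3,5,6}:  v_{0} + v_{3} + v_{5} + v_{6} = v_{2} — sig = (4; 1)

Hence PRS(X_Σ) =
[(2; —), (2; —), (2; 1), (2; 1), (2; 1,1,1), (2; 1,1,1), (2; 1,1,1), (2; 1,1,1), (2; 1,1,2), (2; 1,1,2), (2; 1,2), (2; 1,2,3), (2; 2), (3; —), (3; 1), (4; 1), (4; 1)]


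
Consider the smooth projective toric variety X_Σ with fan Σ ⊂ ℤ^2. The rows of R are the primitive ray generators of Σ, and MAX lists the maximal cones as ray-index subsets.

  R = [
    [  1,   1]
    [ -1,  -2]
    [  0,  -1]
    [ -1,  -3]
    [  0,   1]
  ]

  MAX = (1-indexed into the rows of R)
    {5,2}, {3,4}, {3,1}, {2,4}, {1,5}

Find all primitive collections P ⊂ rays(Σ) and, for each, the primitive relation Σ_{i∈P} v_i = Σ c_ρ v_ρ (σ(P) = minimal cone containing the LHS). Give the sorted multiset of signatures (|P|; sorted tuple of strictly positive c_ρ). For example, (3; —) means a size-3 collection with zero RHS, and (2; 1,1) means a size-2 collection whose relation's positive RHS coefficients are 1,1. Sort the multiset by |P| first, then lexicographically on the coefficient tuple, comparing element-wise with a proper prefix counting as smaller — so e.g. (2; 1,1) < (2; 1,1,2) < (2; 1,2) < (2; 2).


5 minimal non-faces of Δ(Σ) (on 5 rays):

  P = {3,5}:  v_{3} + v_{5} = 0  →  sig = (2; —)
  P = {1,2}:  v_{1} + v_{2} = v_{3}  →  sig = (2; 1)
  P = {2,3}:  v_{2} + v_{3} = v_{4}  →  sig = (2; 1)
  P = {4,5}:  v_{4} + v_{5} = v_{2}  →  sig = (2; 1)
  P = {1,4}:  v_{1} + v_{4} = 2·v_{3}  →  sig = (2; 2)

so the primitive-relation signature multiset is
{ (2; —),  (2; 1) ×3,  (2; 2) }


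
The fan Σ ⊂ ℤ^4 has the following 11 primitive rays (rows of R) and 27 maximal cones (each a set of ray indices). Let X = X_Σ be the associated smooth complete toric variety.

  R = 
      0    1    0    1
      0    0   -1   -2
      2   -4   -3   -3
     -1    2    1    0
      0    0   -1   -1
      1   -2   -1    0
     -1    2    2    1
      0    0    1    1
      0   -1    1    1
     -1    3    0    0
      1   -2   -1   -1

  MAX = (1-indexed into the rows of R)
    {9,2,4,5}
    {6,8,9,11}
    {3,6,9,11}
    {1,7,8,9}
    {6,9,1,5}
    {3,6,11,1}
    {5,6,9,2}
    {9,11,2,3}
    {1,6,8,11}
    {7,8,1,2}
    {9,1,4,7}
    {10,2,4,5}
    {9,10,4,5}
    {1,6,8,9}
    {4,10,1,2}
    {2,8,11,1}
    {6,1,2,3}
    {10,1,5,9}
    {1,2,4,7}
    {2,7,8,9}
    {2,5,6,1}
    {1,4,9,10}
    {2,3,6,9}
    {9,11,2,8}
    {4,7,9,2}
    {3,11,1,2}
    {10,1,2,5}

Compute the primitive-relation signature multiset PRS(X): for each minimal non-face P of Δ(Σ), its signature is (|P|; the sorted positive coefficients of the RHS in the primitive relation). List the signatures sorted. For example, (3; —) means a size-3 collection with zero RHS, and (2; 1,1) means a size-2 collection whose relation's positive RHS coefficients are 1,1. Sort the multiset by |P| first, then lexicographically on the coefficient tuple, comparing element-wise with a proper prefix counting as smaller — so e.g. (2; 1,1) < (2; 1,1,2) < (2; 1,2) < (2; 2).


Primitive collections (24):

  {4,6}:  v_{4} + v_{6} = 0  ⇒ sig = (2; —)
  {5,8}:  v_{5} + v_{8} = 0  ⇒ sig = (2; —)
  {4,8}:  v_{4} + v_{8} = v_{7}  ⇒ sig = (2; 1)
  {5,7}:  v_{5} + v_{7} = v_{4}  ⇒ sig = (2; 1)
  {6,7}:  v_{6} + v_{7} = v_{8}  ⇒ sig = (2; 1)
  {3,4}:  v_{3} + v_{4} = v_{2} + v_{11}  ⇒ sig = (2; 1,1)
  {4,11}:  v_{4} + v_{11} = v_{2} + v_{8}  ⇒ sig = (2; 1,1)
  {5,11}:  v_{5} + v_{11} = v_{2} + v_{6}  ⇒ sig = (2; 1,1)
  {6,10}:  v_{6} + v_{10} = v_{1} + v_{5}  ⇒ sig = (2; 1,1)
  {8,10}:  v_{8} + v_{10} = v_{1} + v_{4}  ⇒ sig = (2; 1,1)
  {10,11}:  v_{10} + v_{11} = v_{1} + v_{2}  ⇒ sig = (2; 1,1)
  {3,7}:  v_{3} + v_{7} = v_{2} + v_{8} + v_{11}  ⇒ sig = (2; 1,1,1)
  {3,10}:  v_{3} + v_{10} = v_{1} + 2·v_{2} + v_{6}  ⇒ sig = (2; 1,1,2)
  {7,10}:  v_{7} + v_{10} = v_{1} + 2·v_{4}  ⇒ sig = (2; 1,2)
  {7,11}:  v_{7} + v_{11} = v_{2} + 2·v_{8}  ⇒ sig = (2; 1,2)
  {3,8}:  v_{3} + v_{8} = 2·v_{11}  ⇒ sig = (2; 2)
  {3,5}:  v_{3} + v_{5} = 2·v_{2} + 2·v_{6}  ⇒ sig = (2; 2,2)
  {1,2,9}:  v_{1} + v_{2} + v_{9} = 0  ⇒ sig = (3; —)
  {1,4,5}:  v_{1} + v_{4} + v_{5} = v_{10}  ⇒ sig = (3; 1)
  {2,6,8}:  v_{2} + v_{6} + v_{8} = v_{11}  ⇒ sig = (3; 1)
  {2,6,11}:  v_{2} + v_{6} + v_{11} = v_{3}  ⇒ sig = (3; 1)
  {1,3,9}:  v_{1} + v_{3} + v_{9} = v_{6} + v_{11}  ⇒ sig = (3; 1,1)
  {1,9,11}:  v_{1} + v_{9} + v_{11} = v_{6} + v_{8}  ⇒ sig = (3; 1,1)
  {2,9,10}:  v_{2} + v_{9} + v_{10} = v_{4} + v_{5}  ⇒ sig = (3; 1,1)

Sorted signature multiset PRS(X):
    |P|=2: 17 collections, coeffs (), (), (1), (1), (1), (1,1), (1,1), (1,1), (1,1), (1,1), (1,1), (1,1,1), (1,1,2), (1,2), (1,2), (2), (2,2)
    |P|=3: 7 collections, coeffs (), (1), (1), (1), (1,1), (1,1), (1,1)


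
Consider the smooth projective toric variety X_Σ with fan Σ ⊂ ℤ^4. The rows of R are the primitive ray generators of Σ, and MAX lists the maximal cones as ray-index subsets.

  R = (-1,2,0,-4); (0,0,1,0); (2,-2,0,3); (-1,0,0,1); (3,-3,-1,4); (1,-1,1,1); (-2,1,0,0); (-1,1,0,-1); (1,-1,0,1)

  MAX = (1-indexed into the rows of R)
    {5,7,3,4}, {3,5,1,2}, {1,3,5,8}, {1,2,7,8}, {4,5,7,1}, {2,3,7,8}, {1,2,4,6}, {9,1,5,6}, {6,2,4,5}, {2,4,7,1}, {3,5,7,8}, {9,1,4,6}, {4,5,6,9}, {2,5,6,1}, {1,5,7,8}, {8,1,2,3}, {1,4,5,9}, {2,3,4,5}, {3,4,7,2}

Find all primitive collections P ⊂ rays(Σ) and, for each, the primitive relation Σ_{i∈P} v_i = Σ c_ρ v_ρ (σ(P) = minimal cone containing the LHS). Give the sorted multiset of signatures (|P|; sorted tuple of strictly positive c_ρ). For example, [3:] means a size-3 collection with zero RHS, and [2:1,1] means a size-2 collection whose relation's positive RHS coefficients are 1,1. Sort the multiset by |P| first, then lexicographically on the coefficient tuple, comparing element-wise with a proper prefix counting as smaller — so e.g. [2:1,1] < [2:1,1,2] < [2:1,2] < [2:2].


The 14 primitive collections of Σ (r=9, n=4):

  • {8,9}:  v_{8} + v_{9} = 0  ⇒ sig = [2:]
  • {2,9}:  v_{2} + v_{9} = v_{6}  ⇒ sig = [2:1]
  • {4,8}:  v_{4} + v_{8} = v_{7}  ⇒ sig = [2:1]
  • {6,8}:  v_{6} + v_{8} = v_{2}  ⇒ sig = [2:1]
  • {7,9}:  v_{7} + v_{9} = v_{4}  ⇒ sig = [2:1]
  • {3,9}:  v_{3} + v_{9} = v_{2} + v_{5}  ⇒ sig = [2:1,1]
  • {6,7}:  v_{6} + v_{7} = v_{2} + v_{4}  ⇒ sig = [2:1,1]
  • {3,6}:  v_{3} + v_{6} = 2·v_{2} + v_{5}  ⇒ sig = [2:1,2]
  • {1,3,4}:  v_{1} + v_{3} + v_{4} = 0  ⇒ sig = [3:]
  • {1,3,7}:  v_{1} + v_{3} + v_{7} = v_{8}  ⇒ sig = [3:1]
  • {2,5,8}:  v_{2} + v_{5} + v_{8} = v_{3}  ⇒ sig = [3:1]
  • {2,5,7}:  v_{2} + v_{5} + v_{7} = v_{3} + v_{4}  ⇒ sig = [3:1,1]
  • {1,2,4,5}:  v_{1} + v_{2} + v_{4} + v_{5} = v_{9}  ⇒ sig = [4:1]
  • {1,4,5,6}:  v_{1} + v_{4} + v_{5} + v_{6} = 2·v_{9}  ⇒ sig = [4:2]

Hence PRS(X_Σ) =
{ [2:],  [2:1] ×4,  [2:1,1] ×2,  [2:1,2],  [3:],  [3:1] ×2,  [3:1,1],  [4:1],  [4:2] }


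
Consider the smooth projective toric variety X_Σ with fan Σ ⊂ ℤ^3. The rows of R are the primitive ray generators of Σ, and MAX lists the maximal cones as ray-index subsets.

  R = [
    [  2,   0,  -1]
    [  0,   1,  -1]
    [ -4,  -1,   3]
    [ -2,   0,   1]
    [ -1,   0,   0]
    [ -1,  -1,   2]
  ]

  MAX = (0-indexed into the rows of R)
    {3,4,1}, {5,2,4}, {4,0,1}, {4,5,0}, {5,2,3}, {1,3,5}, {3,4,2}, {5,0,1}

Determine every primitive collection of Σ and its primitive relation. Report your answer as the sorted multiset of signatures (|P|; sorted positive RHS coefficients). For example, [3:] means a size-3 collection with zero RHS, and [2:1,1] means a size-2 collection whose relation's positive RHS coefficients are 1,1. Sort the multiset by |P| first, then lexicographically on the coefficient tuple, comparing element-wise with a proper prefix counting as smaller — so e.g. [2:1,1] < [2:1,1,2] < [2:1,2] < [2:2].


Δ(Σ) — 6 vertices, 5 min non-faces:

  • {0,3}:  v_{0} + v_{3} = 0  →  sig = [2:]
  • {0,2}:  v_{0} + v_{2} = v_{4} + v_{5}  →  sig = [2:1,1]
  • {1,2}:  v_{1} + v_{2} = 2·v_{3}  →  sig = [2:2]
  • {1,4,5}:  v_{1} + v_{4} + v_{5} = v_{3}  →  sig = [3:1]
  • {3,4,5}:  v_{3} + v_{4} + v_{5} = v_{2}  →  sig = [3:1]

Signatures (|P|; sorted positive RHS coefficients), sorted:
    |P|=2: 3 collections, coeffs (), (1,1), (2)
    |P|=3: 2 collections, coeffs (1), (1)


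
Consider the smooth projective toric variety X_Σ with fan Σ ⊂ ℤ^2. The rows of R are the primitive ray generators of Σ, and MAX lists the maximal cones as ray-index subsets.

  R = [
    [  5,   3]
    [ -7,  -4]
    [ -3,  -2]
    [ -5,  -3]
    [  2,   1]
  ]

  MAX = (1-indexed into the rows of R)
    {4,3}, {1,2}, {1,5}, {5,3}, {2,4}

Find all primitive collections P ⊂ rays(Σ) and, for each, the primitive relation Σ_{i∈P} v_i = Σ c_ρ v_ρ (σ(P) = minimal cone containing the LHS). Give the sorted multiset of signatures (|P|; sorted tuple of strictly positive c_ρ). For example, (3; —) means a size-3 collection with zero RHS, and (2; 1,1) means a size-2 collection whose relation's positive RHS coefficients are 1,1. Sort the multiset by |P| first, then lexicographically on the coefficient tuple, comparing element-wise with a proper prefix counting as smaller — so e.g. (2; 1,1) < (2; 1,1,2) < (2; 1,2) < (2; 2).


5 collections generate NE(X_Σ); each relation:

  {1,4}:  v_{1} + v_{4} = 0  ⟹  sig = (2; —)
  {1,3}:  v_{1} + v_{3} = v_{5}  ⟹  sig = (2; 1)
  {2,5}:  v_{2} + v_{5} = v_{4}  ⟹  sig = (2; 1)
  {4,5}:  v_{4} + v_{5} = v_{3}  ⟹  sig = (2; 1)
  {2,3}:  v_{2} + v_{3} = 2·v_{4}  ⟹  sig = (2; 2)

so the primitive-relation signature multiset is
    (2; —)
    (2; 1)
    (2; 1)
    (2; 1)
    (2; 2)


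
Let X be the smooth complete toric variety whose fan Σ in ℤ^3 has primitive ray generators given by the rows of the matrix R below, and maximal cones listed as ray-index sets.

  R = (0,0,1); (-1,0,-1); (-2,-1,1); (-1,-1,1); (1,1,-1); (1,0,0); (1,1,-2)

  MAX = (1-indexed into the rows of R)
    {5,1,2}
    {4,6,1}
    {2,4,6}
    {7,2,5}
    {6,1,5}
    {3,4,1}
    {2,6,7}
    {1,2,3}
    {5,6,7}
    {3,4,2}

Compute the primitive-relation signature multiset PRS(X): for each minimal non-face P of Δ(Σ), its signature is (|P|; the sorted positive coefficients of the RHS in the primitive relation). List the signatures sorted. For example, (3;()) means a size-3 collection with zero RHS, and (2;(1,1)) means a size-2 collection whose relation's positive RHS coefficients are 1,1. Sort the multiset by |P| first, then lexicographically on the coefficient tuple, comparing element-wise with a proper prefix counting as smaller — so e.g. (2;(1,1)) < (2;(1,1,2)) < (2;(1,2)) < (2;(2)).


9 collections generate NE(X_Σ); each relation:

  {4,5}:  v_{4} + v_{5} = 0  so sig = (2;())
  {1,7}:  v_{1} + v_{7} = v_{5}  so sig = (2;(1))
  {3,6}:  v_{3} + v_{6} = v_{4}  so sig = (2;(1))
  {3,7}:  v_{3} + v_{7} = v_{2}  so sig = (2;(1))
  {3,5}:  v_{3} + v_{5} = v_{1} + v_{2}  so sig = (2;(1,1))
  {4,7}:  v_{4} + v_{7} = v_{2} + v_{6}  so sig = (2;(1,1))
  {1,2,6}:  v_{1} + v_{2} + v_{6} = 0  so sig = (3;())
  {1,2,4}:  v_{1} + v_{2} + v_{4} = v_{3}  so sig = (3;(1))
  {2,5,6}:  v_{2} + v_{5} + v_{6} = v_{7}  so sig = (3;(1))

so the primitive-relation signature multiset is
{ (2;()),  (2;(1)) ×3,  (2;(1,1)) ×2,  (3;()),  (3;(1)) ×2 }


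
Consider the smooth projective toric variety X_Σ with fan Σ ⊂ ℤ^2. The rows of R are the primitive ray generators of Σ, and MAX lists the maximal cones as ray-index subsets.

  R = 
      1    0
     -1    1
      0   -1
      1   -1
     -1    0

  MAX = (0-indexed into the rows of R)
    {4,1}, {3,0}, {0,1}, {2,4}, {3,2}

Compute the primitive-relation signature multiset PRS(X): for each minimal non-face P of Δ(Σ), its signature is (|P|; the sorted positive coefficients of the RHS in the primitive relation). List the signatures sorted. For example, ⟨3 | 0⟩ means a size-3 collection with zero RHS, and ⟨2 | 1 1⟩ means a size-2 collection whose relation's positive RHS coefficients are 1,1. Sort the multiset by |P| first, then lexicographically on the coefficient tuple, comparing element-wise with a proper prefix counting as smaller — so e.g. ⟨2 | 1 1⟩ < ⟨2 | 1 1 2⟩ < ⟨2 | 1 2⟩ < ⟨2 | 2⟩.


Σ has 5 primitive collections:

  P = {0,4}:  v_{0} + v_{4} = 0 ; sig = ⟨2 | 0⟩
  P = {1,3}:  v_{1} + v_{3} = 0 ; sig = ⟨2 | 0⟩
  P = {0,2}:  v_{0} + v_{2} = v_{3} ; sig = ⟨2 | 1⟩
  P = {1,2}:  v_{1} + v_{2} = v_{4} ; sig = ⟨2 | 1⟩
  P = {3,4}:  v_{3} + v_{4} = v_{2} ; sig = ⟨2 | 1⟩

Signatures (|P|; sorted positive RHS coefficients), sorted:
[⟨2 | 0⟩, ⟨2 | 0⟩, ⟨2 | 1⟩, ⟨2 | 1⟩, ⟨2 | 1⟩]


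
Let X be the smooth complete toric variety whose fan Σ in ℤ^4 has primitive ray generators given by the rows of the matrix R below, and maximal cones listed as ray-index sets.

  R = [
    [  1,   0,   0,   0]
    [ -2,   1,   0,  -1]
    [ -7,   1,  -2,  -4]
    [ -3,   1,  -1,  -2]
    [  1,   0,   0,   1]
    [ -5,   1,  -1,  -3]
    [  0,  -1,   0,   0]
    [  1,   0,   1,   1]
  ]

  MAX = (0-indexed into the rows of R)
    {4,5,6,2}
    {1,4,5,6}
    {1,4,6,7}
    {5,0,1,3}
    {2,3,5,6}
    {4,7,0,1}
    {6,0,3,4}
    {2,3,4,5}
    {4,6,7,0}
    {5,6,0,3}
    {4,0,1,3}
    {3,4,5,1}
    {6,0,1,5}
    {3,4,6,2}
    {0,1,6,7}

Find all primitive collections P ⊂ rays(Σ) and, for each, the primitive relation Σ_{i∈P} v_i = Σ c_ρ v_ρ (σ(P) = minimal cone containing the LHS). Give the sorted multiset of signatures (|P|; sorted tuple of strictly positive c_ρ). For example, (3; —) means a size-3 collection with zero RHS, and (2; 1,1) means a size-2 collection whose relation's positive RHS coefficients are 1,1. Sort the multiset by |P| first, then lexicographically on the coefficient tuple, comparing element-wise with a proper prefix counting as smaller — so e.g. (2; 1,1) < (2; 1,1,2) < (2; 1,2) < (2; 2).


9 minimal non-faces of Δ(Σ) (on 8 rays):

  {3,7}:  v_{3} + v_{7} = v_{1}  ⇒ sig = (2; 1)
  {2,7}:  v_{2} + v_{7} = v_{1} + v_{4} + v_{5} + v_{6}  ⇒ sig = (2; 1,1,1,1)
  {0,2}:  v_{0} + v_{2} = 2·v_{3} + v_{6}  ⇒ sig = (2; 1,2)
  {1,2}:  v_{1} + v_{2} = v_{4} + 2·v_{5}  ⇒ sig = (2; 1,2)
  {5,7}:  v_{5} + v_{7} = 2·v_{1} + v_{6}  ⇒ sig = (2; 1,2)
  {0,4,5}:  v_{0} + v_{4} + v_{5} = v_{3}  ⇒ sig = (3; 1)
  {1,3,6}:  v_{1} + v_{3} + v_{6} = v_{5}  ⇒ sig = (3; 1)
  {0,1,4,6}:  v_{0} + v_{1} + v_{4} + v_{6} = 0  ⇒ sig = (4; —)
  {3,4,5,6}:  v_{3} + v_{4} + v_{5} + v_{6} = v_{2}  ⇒ sig = (4; 1)

Signatures (|P|; sorted positive RHS coefficients), sorted:
{ (2; 1),  (2; 1,1,1,1),  (2; 1,2) ×3,  (3; 1) ×2,  (4; —),  (4; 1) }


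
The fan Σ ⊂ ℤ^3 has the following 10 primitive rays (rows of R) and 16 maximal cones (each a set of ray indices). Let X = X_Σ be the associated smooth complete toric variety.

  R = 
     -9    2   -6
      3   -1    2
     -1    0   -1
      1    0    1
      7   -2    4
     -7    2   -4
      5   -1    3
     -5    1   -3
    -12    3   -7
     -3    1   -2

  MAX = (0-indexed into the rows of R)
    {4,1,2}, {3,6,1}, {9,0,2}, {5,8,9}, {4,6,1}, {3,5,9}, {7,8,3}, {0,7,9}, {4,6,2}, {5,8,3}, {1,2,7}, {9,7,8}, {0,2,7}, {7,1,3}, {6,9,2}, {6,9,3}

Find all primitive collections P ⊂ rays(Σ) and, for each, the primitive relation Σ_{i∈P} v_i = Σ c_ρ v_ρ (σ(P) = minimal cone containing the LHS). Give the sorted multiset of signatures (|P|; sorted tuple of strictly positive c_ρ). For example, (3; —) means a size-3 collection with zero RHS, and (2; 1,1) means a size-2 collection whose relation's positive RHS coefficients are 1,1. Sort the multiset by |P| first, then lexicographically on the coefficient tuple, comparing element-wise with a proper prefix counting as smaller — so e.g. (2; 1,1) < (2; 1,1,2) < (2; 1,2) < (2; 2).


Σ has 25 primitive collections:

  P={1,9}:  v_{1} + v_{9} = 0 — sig = (2; —)
  P={2,3}:  v_{2} + v_{3} = 0 — sig = (2; —)
  P={4,5}:  v_{4} + v_{5} = 0 — sig = (2; —)
  P={6,7}:  v_{6} + v_{7} = 0 — sig = (2; —)
  P={4,8}:  v_{4} + v_{8} = v_{7} — sig = (2; 1)
  P={5,7}:  v_{5} + v_{7} = v_{8} — sig = (2; 1)
  P={6,8}:  v_{6} + v_{8} = v_{5} — sig = (2; 1)
  P={0,1}:  v_{0} + v_{1} = v_{2} + v_{7} — sig = (2; 1,1)
  P={0,3}:  v_{0} + v_{3} = v_{7} + v_{9} — sig = (2; 1,1)
  P={0,6}:  v_{0} + v_{6} = v_{2} + v_{9} — sig = (2; 1,1)
  P={1,5}:  v_{1} + v_{5} = v_{3} + v_{7} — sig = (2; 1,1)
  P={2,5}:  v_{2} + v_{5} = v_{7} + v_{9} — sig = (2; 1,1)
  P={3,4}:  v_{3} + v_{4} = v_{1} + v_{6} — sig = (2; 1,1)
  P={4,7}:  v_{4} + v_{7} = v_{1} + v_{2} — sig = (2; 1,1)
  P={4,9}:  v_{4} + v_{9} = v_{2} + v_{6} — sig = (2; 1,1)
  P={5,6}:  v_{5} + v_{6} = v_{3} + v_{9} — sig = (2; 1,1)
  P={1,8}:  v_{1} + v_{8} = v_{3} + 2·v_{7} — sig = (2; 1,2)
  P={2,8}:  v_{2} + v_{8} = 2·v_{7} + v_{9} — sig = (2; 1,2)
  P={0,4}:  v_{0} + v_{4} = 2·v_{2} — sig = (2; 2)
  P={0,5}:  v_{0} + v_{5} = 2·v_{7} + 2·v_{9} — sig = (2; 2,2)
  P={0,8}:  v_{0} + v_{8} = 3·v_{7} + 2·v_{9} — sig = (2; 2,3)
  P={1,2,6}:  v_{1} + v_{2} + v_{6} = v_{4} — sig = (3; 1)
  P={2,7,9}:  v_{2} + v_{7} + v_{9} = v_{0} — sig = (3; 1)
  P={3,7,9}:  v_{3} + v_{7} + v_{9} = v_{5} — sig = (3; 1)
  P={3,8,9}:  v_{3} + v_{8} + v_{9} = 2·v_{5} — sig = (3; 2)

Sorted signature multiset PRS(X):
    |P|=2: 21 collections, coeffs (), (), (), (), (1), (1), (1), (1,1), (1,1), (1,1), (1,1), (1,1), (1,1), (1,1), (1,1), (1,1), (1,2), (1,2), (2), (2,2), (2,3)
    |P|=3: 4 collections, coeffs (1), (1), (1), (2)


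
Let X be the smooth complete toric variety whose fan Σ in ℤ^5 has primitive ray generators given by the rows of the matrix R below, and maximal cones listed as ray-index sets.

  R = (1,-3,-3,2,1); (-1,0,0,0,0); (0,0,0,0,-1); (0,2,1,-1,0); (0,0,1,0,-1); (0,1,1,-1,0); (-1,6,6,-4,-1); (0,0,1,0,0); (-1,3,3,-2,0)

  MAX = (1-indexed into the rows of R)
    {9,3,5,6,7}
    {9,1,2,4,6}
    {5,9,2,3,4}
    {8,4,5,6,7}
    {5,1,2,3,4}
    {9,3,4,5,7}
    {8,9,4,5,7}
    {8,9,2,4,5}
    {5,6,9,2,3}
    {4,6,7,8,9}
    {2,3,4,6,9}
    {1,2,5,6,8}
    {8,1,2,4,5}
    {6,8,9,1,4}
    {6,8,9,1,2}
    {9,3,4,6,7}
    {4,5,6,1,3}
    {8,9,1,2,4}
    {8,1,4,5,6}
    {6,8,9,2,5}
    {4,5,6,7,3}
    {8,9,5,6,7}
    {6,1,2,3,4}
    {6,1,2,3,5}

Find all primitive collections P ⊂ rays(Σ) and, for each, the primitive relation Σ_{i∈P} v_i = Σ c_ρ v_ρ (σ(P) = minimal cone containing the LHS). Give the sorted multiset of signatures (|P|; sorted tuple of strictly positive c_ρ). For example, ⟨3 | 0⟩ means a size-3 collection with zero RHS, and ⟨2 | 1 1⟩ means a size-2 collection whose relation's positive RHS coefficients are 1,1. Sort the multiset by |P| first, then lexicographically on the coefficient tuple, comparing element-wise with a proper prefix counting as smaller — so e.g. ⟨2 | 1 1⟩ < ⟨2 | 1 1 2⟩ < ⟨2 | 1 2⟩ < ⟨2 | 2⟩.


Primitive collections (8):

  P={3,8}:  v_{3} + v_{8} = v_{5}  ⇒ sig = ⟨2 | 1⟩
  P={1,7}:  v_{1} + v_{7} = v_{4} + v_{6} + v_{8}  ⇒ sig = ⟨2 | 1 1 1⟩
  P={2,7}:  v_{2} + v_{7} = v_{3} + 2·v_{9}  ⇒ sig = ⟨2 | 1 2⟩
  P={1,3,9}:  v_{1} + v_{3} + v_{9} = 0  ⇒ sig = ⟨3 | 0⟩
  P={1,5,9}:  v_{1} + v_{5} + v_{9} = v_{8}  ⇒ sig = ⟨3 | 1⟩
  P={2,4,6,8}:  v_{2} + v_{4} + v_{6} + v_{8} = v_{9}  ⇒ sig = ⟨4 | 1⟩
  P={4,5,6,9}:  v_{4} + v_{5} + v_{6} + v_{9} = v_{7}  ⇒ sig = ⟨4 | 1⟩
  P={2,4,5,6}:  v_{2} + v_{4} + v_{5} + v_{6} = v_{3} + v_{9}  ⇒ sig = ⟨4 | 1 1⟩

so the primitive-relation signature multiset is
    |P|=2: 3 collections, coeffs (1), (1,1,1), (1,2)
    |P|=3: 2 collections, coeffs (), (1)
    |P|=4: 3 collections, coeffs (1), (1), (1,1)


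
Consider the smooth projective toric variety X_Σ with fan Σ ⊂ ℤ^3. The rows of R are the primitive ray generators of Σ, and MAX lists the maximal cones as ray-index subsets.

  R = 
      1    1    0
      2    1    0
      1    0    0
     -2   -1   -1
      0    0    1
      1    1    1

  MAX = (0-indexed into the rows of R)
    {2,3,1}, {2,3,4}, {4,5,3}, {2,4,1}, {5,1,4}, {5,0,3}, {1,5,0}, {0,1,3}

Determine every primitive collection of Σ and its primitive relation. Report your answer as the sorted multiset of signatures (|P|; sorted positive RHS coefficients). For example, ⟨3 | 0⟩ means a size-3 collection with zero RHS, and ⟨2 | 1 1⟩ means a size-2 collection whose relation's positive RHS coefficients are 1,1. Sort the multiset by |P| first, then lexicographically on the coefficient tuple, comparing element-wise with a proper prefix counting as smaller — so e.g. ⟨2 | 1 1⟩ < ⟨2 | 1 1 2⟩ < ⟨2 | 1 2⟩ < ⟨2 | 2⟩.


5 collections generate NE(X_Σ); each relation:

  P={0,2}:  v_{0} + v_{2} = v_{1} — sig = ⟨2 | 1⟩
  P={0,4}:  v_{0} + v_{4} = v_{5} — sig = ⟨2 | 1⟩
  P={2,5}:  v_{2} + v_{5} = v_{1} + v_{4} — sig = ⟨2 | 1 1⟩
  P={1,3,4}:  v_{1} + v_{3} + v_{4} = 0 — sig = ⟨3 | 0⟩
  P={1,3,5}:  v_{1} + v_{3} + v_{5} = v_{0} — sig = ⟨3 | 1⟩

so the primitive-relation signature multiset is
    ⟨2 | 1⟩
    ⟨2 | 1⟩
    ⟨2 | 1 1⟩
    ⟨3 | 0⟩
    ⟨3 | 1⟩


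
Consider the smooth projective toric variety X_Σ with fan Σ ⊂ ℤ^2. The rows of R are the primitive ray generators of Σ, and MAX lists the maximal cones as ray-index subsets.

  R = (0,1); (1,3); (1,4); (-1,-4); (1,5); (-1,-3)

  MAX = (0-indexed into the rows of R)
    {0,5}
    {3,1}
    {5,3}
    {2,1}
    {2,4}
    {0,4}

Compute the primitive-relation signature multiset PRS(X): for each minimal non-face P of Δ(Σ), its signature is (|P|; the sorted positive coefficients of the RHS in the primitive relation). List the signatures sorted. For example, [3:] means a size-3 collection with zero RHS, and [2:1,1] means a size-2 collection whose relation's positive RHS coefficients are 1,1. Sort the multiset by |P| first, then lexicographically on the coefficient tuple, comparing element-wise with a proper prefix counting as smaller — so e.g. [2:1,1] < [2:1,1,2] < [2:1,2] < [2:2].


The 9 primitive collections of Σ (r=6, n=2):

  • {1,5}:  v_{1} + v_{5} = 0  ⇒ sig = [2:]
  • {2,3}:  v_{2} + v_{3} = 0  ⇒ sig = [2:]
  • {0,1}:  v_{0} + v_{1} = v_{2}  ⇒ sig = [2:1]
  • {0,2}:  v_{0} + v_{2} = v_{4}  ⇒ sig = [2:1]
  • {0,3}:  v_{0} + v_{3} = v_{5}  ⇒ sig = [2:1]
  • {2,5}:  v_{2} + v_{5} = v_{0}  ⇒ sig = [2:1]
  • {3,4}:  v_{3} + v_{4} = v_{0}  ⇒ sig = [2:1]
  • {1,4}:  v_{1} + v_{4} = 2·v_{2}  ⇒ sig = [2:2]
  • {4,5}:  v_{4} + v_{5} = 2·v_{0}  ⇒ sig = [2:2]

Hence PRS(X_Σ) =
{ [2:] ×2,  [2:1] ×5,  [2:2] ×2 }


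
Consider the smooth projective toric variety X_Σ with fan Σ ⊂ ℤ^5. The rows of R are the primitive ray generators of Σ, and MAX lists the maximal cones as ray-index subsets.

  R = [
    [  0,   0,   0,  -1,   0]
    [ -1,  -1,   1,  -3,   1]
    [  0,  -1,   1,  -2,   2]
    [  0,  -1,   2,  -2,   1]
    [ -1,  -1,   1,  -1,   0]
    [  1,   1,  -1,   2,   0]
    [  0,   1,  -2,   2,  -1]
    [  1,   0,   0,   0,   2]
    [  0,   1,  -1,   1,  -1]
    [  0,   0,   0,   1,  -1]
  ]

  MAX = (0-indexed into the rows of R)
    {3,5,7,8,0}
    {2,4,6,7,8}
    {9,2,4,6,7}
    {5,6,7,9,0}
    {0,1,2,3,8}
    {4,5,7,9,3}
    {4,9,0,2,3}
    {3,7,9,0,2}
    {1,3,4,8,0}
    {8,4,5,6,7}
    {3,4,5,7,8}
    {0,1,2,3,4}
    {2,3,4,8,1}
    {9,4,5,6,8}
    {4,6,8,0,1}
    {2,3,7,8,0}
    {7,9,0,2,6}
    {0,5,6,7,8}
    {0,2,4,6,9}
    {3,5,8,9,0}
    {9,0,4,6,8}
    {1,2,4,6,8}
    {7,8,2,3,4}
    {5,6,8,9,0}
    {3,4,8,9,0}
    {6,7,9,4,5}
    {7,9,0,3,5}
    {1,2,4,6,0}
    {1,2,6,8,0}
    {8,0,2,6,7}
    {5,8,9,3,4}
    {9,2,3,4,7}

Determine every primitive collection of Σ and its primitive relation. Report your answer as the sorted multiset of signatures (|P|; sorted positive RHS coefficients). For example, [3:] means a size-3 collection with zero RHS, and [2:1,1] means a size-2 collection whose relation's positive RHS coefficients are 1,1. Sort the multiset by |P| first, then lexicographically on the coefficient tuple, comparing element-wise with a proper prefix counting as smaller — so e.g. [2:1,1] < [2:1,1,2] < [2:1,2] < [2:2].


The 10 primitive collections of Σ (r=10, n=5):

  {3,6}:  v_{3} + v_{6} = 0 — sig = [2:]
  {2,5}:  v_{2} + v_{5} = v_{7} — sig = [2:1]
  {1,5}:  v_{1} + v_{5} = v_{2} + v_{8} — sig = [2:1,1]
  {1,9}:  v_{1} + v_{9} = v_{0} + v_{4} — sig = [2:1,1]
  {1,7}:  v_{1} + v_{7} = 2·v_{2} + v_{8} — sig = [2:1,2]
  {0,4,5}:  v_{0} + v_{4} + v_{5} = 0 — sig = [3:]
  {2,8,9}:  v_{2} + v_{8} + v_{9} = 0 — sig = [3:]
  {0,4,7}:  v_{0} + v_{4} + v_{7} = v_{2} — sig = [3:1]
  {7,8,9}:  v_{7} + v_{8} + v_{9} = v_{5} — sig = [3:1]
  {0,2,4,8}:  v_{0} + v_{2} + v_{4} + v_{8} = v_{1} — sig = [4:1]

Signatures (|P|; sorted positive RHS coefficients), sorted:
[[2:], [2:1], [2:1,1], [2:1,1], [2:1,2], [3:], [3:], [3:1], [3:1], [4:1]]


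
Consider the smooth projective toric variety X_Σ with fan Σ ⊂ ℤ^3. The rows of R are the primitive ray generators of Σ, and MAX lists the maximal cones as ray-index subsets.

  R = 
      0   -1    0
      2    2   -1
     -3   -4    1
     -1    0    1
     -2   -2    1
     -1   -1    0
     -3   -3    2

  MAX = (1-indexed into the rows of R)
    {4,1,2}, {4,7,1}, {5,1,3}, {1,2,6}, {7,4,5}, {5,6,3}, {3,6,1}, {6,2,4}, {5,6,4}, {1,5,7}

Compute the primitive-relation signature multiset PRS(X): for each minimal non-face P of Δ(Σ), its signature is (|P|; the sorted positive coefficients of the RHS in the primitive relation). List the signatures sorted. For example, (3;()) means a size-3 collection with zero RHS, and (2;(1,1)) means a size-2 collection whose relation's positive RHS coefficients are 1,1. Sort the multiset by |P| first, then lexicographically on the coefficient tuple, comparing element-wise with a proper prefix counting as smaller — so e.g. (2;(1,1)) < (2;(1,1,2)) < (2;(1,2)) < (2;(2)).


The 9 primitive collections of Σ (r=7, n=3):

  {2,5}:  v_{2} + v_{5} = 0  so sig = (2;())
  {2,3}:  v_{2} + v_{3} = v_{1} + v_{6}  so sig = (2;(1,1))
  {2,7}:  v_{2} + v_{7} = v_{1} + v_{4}  so sig = (2;(1,1))
  {3,7}:  v_{3} + v_{7} = v_{1} + 3·v_{5}  so sig = (2;(1,3))
  {3,4}:  v_{3} + v_{4} = 2·v_{5}  so sig = (2;(2))
  {6,7}:  v_{6} + v_{7} = 2·v_{5}  so sig = (2;(2))
  {1,4,5}:  v_{1} + v_{4} + v_{5} = v_{7}  so sig = (3;(1))
  {1,4,6}:  v_{1} + v_{4} + v_{6} = v_{5}  so sig = (3;(1))
  {1,5,6}:  v_{1} + v_{5} + v_{6} = v_{3}  so sig = (3;(1))

Hence PRS(X_Σ) =
[(2;()), (2;(1,1)), (2;(1,1)), (2;(1,3)), (2;(2)), (2;(2)), (3;(1)), (3;(1)), (3;(1))]
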